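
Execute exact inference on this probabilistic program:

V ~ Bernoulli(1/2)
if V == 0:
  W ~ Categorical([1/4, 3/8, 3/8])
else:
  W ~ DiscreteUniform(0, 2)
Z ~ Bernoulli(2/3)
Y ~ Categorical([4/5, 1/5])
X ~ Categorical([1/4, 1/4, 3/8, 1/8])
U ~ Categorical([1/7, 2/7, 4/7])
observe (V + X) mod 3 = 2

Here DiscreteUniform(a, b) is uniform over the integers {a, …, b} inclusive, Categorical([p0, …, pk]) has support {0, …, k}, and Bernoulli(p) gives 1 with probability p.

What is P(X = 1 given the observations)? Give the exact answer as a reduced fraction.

Enumerate traces; 72 have nonzero weight after conditioning:
  (V=0, W=0, Z=0, Y=0, X=2, U=0) weight 1/560
  (V=0, W=0, Z=0, Y=0, X=2, U=1) weight 1/280
  (V=0, W=0, Z=0, Y=0, X=2, U=2) weight 1/140
  (V=0, W=0, Z=0, Y=1, X=2, U=0) weight 1/2240
  (V=0, W=0, Z=0, Y=1, X=2, U=1) weight 1/1120
  (V=0, W=0, Z=0, Y=1, X=2, U=2) weight 1/560
  (V=0, W=0, Z=1, Y=0, X=2, U=0) weight 1/280
  (V=0, W=0, Z=1, Y=0, X=2, U=1) weight 1/140
  (V=1, W=0, Z=0, Y=0, X=1, U=0) weight 1/630
  … 63 more
Group by X:
  weight(X=1) = 1/8
  weight(X=2) = 3/16
Total weight = 1/8 + 3/16 = 5/16
P(X=1 | obs) = 1/8 / 5/16 = 2/5
P(X=2 | obs) = 3/16 / 5/16 = 3/5

P(X = 1 | obs) = 2/5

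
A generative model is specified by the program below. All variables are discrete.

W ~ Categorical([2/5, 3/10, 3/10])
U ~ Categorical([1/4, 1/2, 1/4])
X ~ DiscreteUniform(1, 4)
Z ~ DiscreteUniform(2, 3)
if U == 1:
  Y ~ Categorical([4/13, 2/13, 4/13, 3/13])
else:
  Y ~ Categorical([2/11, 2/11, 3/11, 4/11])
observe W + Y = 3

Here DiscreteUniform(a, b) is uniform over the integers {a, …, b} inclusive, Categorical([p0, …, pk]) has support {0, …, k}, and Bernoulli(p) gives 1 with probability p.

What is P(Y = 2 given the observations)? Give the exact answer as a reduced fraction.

Enumerate traces; 72 have nonzero weight after conditioning:
  (W=0, U=0, X=1, Z=2, Y=3) weight 1/220
  (W=0, U=0, X=1, Z=3, Y=3) weight 1/220
  (W=0, U=0, X=2, Z=2, Y=3) weight 1/220
  (W=0, U=0, X=2, Z=3, Y=3) weight 1/220
  (W=0, U=0, X=3, Z=2, Y=3) weight 1/220
  (W=0, U=0, X=3, Z=3, Y=3) weight 1/220
  (W=0, U=0, X=4, Z=2, Y=3) weight 1/220
  (W=0, U=0, X=4, Z=3, Y=3) weight 1/220
  (W=1, U=0, X=1, Z=2, Y=2) weight 9/3520
  (W=2, U=0, X=1, Z=2, Y=1) weight 3/1760
  … 62 more
Group by Y:
  weight(Y=1) = 36/715
  weight(Y=2) = 249/2860
  weight(Y=3) = 17/143
Total weight = 36/715 + 249/2860 + 17/143 = 733/2860
P(Y=1 | obs) = 36/715 / 733/2860 = 144/733
P(Y=2 | obs) = 249/2860 / 733/2860 = 249/733
P(Y=3 | obs) = 17/143 / 733/2860 = 340/733

P(Y = 2 | obs) = 249/733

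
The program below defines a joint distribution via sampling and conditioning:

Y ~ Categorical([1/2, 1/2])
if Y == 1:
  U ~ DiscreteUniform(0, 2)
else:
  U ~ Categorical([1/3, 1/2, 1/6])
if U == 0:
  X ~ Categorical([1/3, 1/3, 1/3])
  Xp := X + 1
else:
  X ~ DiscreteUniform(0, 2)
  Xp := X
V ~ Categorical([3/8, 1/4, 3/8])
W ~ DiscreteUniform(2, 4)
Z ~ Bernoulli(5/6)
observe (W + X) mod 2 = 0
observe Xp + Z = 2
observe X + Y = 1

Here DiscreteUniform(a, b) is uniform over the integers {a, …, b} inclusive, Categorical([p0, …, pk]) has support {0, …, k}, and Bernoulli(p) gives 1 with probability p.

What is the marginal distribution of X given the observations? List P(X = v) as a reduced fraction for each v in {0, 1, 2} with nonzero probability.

P(X=0) = 10/21, P(X=1) = 11/21

Enumerate traces; 15 have nonzero weight after conditioning:
  (Y=0, U=0, X=1, V=0, W=3, Z=0) weight 1/864
  (Y=0, U=0, X=1, V=1, W=3, Z=0) weight 1/1296
  (Y=0, U=0, X=1, V=2, W=3, Z=0) weight 1/864
  (Y=0, U=1, X=1, V=0, W=3, Z=1) weight 5/576
  (Y=0, U=1, X=1, V=1, W=3, Z=1) weight 5/864
  (Y=0, U=1, X=1, V=2, W=3, Z=1) weight 5/576
  (Y=0, U=2, X=1, V=0, W=3, Z=1) weight 5/1728
  (Y=0, U=2, X=1, V=1, W=3, Z=1) weight 5/2592
  (Y=1, U=0, X=0, V=0, W=2, Z=1) weight 5/864
  … 6 more
Group by X:
  weight(X=0) = 5/162
  weight(X=1) = 11/324
Total weight = 5/162 + 11/324 = 7/108
P(X=0 | obs) = 5/162 / 7/108 = 10/21
P(X=1 | obs) = 11/324 / 7/108 = 11/21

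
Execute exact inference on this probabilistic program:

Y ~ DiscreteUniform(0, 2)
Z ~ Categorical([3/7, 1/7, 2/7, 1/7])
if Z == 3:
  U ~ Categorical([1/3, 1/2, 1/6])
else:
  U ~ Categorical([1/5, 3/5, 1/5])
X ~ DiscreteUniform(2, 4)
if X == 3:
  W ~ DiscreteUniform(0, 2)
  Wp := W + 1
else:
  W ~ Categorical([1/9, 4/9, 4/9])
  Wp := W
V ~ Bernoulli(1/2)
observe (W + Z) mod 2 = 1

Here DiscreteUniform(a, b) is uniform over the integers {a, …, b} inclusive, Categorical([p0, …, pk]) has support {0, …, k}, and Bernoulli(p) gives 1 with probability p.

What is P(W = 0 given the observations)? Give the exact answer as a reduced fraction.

P(W = 0 | obs) = 10/87

Enumerate traces; 324 have nonzero weight after conditioning:
  (Y=0, Z=0, U=0, X=2, W=1, V=0) weight 2/945
  (Y=0, Z=0, U=0, X=2, W=1, V=1) weight 2/945
  (Y=0, Z=0, U=0, X=3, W=1, V=0) weight 1/630
  (Y=0, Z=0, U=0, X=3, W=1, V=1) weight 1/630
  (Y=0, Z=0, U=0, X=4, W=1, V=0) weight 2/945
  (Y=0, Z=0, U=0, X=4, W=1, V=1) weight 2/945
  (Y=0, Z=0, U=1, X=2, W=1, V=0) weight 2/315
  (Y=0, Z=0, U=1, X=2, W=1, V=1) weight 2/315
  (Y=0, Z=1, U=0, X=2, W=0, V=0) weight 1/5670
  (Y=0, Z=1, U=0, X=2, W=2, V=0) weight 2/2835
  … 314 more
Group by W:
  weight(W=0) = 10/189
  weight(W=1) = 55/189
  weight(W=2) = 22/189
Total weight = 10/189 + 55/189 + 22/189 = 29/63
P(W=0 | obs) = 10/189 / 29/63 = 10/87
P(W=1 | obs) = 55/189 / 29/63 = 55/87
P(W=2 | obs) = 22/189 / 29/63 = 22/87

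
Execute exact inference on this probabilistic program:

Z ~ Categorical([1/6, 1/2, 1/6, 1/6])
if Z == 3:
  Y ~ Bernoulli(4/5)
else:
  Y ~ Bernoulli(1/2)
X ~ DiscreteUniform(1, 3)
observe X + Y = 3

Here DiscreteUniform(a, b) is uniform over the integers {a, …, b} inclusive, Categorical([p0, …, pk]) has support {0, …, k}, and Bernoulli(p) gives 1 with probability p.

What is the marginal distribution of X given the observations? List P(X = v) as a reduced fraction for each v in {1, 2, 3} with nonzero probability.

Enumerate traces; 8 have nonzero weight after conditioning:
  (Z=0, Y=0, X=3) weight 1/36
  (Z=0, Y=1, X=2) weight 1/36
  (Z=1, Y=0, X=3) weight 1/12
  (Z=1, Y=1, X=2) weight 1/12
  (Z=2, Y=0, X=3) weight 1/36
  (Z=2, Y=1, X=2) weight 1/36
  (Z=3, Y=0, X=3) weight 1/90
  (Z=3, Y=1, X=2) weight 2/45
Group by X:
  weight(X=2) = 11/60
  weight(X=3) = 3/20
Total weight = 11/60 + 3/20 = 1/3
P(X=2 | obs) = 11/60 / 1/3 = 11/20
P(X=3 | obs) = 3/20 / 1/3 = 9/20

P(X=2) = 11/20, P(X=3) = 9/20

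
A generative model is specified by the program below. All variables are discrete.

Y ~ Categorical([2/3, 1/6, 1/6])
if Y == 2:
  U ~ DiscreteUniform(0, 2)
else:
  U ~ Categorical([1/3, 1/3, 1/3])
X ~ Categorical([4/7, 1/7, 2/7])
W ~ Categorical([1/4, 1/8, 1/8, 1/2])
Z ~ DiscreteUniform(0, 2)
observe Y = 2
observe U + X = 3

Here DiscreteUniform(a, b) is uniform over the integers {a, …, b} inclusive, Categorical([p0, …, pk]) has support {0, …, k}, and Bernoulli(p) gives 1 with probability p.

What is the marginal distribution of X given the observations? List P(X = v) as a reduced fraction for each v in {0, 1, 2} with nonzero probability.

Enumerate traces; 24 have nonzero weight after conditioning:
  (Y=2, U=1, X=2, W=0, Z=0) weight 1/756
  (Y=2, U=1, X=2, W=0, Z=1) weight 1/756
  (Y=2, U=1, X=2, W=0, Z=2) weight 1/756
  (Y=2, U=1, X=2, W=1, Z=0) weight 1/1512
  (Y=2, U=1, X=2, W=1, Z=1) weight 1/1512
  (Y=2, U=1, X=2, W=1, Z=2) weight 1/1512
  (Y=2, U=1, X=2, W=2, Z=0) weight 1/1512
  (Y=2, U=1, X=2, W=2, Z=1) weight 1/1512
  (Y=2, U=2, X=1, W=0, Z=0) weight 1/1512
  … 15 more
Group by X:
  weight(X=1) = 1/126
  weight(X=2) = 1/63
Total weight = 1/126 + 1/63 = 1/42
P(X=1 | obs) = 1/126 / 1/42 = 1/3
P(X=2 | obs) = 1/63 / 1/42 = 2/3

P(X=1) = 1/3, P(X=2) = 2/3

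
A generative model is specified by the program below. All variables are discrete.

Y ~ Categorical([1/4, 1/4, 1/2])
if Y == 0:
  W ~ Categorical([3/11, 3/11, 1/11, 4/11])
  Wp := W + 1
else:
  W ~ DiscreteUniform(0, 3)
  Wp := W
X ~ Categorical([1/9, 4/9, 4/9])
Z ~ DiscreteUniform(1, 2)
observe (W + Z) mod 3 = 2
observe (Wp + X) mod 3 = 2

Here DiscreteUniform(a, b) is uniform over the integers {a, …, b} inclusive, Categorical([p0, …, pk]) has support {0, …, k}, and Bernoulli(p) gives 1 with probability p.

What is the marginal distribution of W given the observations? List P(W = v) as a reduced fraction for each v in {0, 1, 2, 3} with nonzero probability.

P(W=0) = 9/26, P(W=1) = 18/65, P(W=3) = 49/130

Enumerate traces; 9 have nonzero weight after conditioning:
  (Y=0, W=0, X=1, Z=2) weight 1/66
  (Y=0, W=1, X=0, Z=1) weight 1/264
  (Y=0, W=3, X=1, Z=2) weight 2/99
  (Y=1, W=0, X=2, Z=2) weight 1/72
  (Y=1, W=1, X=1, Z=1) weight 1/72
  (Y=1, W=3, X=2, Z=2) weight 1/72
  (Y=2, W=0, X=2, Z=2) weight 1/36
  (Y=2, W=1, X=1, Z=1) weight 1/36
  … 1 more
Group by W:
  weight(W=0) = 5/88
  weight(W=1) = 1/22
  weight(W=3) = 49/792
Total weight = 5/88 + 1/22 + 49/792 = 65/396
P(W=0 | obs) = 5/88 / 65/396 = 9/26
P(W=1 | obs) = 1/22 / 65/396 = 18/65
P(W=3 | obs) = 49/792 / 65/396 = 49/130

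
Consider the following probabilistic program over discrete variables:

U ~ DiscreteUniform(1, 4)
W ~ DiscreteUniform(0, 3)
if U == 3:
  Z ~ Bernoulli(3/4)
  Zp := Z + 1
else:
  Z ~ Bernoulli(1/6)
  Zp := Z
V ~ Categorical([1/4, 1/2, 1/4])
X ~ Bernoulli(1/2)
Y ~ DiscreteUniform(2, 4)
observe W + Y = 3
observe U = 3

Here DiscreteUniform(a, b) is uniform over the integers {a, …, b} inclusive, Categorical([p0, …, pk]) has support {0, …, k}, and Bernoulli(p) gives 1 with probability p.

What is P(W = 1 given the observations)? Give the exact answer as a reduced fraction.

P(W = 1 | obs) = 1/2

Enumerate traces; 24 have nonzero weight after conditioning:
  (U=3, W=0, Z=0, V=0, X=0, Y=3) weight 1/1536
  (U=3, W=0, Z=0, V=0, X=1, Y=3) weight 1/1536
  (U=3, W=0, Z=0, V=1, X=0, Y=3) weight 1/768
  (U=3, W=0, Z=0, V=1, X=1, Y=3) weight 1/768
  (U=3, W=0, Z=0, V=2, X=0, Y=3) weight 1/1536
  (U=3, W=0, Z=0, V=2, X=1, Y=3) weight 1/1536
  (U=3, W=0, Z=1, V=0, X=0, Y=3) weight 1/512
  (U=3, W=0, Z=1, V=0, X=1, Y=3) weight 1/512
  (U=3, W=1, Z=0, V=0, X=0, Y=2) weight 1/1536
  … 15 more
Group by W:
  weight(W=0) = 1/48
  weight(W=1) = 1/48
Total weight = 1/48 + 1/48 = 1/24
P(W=0 | obs) = 1/48 / 1/24 = 1/2
P(W=1 | obs) = 1/48 / 1/24 = 1/2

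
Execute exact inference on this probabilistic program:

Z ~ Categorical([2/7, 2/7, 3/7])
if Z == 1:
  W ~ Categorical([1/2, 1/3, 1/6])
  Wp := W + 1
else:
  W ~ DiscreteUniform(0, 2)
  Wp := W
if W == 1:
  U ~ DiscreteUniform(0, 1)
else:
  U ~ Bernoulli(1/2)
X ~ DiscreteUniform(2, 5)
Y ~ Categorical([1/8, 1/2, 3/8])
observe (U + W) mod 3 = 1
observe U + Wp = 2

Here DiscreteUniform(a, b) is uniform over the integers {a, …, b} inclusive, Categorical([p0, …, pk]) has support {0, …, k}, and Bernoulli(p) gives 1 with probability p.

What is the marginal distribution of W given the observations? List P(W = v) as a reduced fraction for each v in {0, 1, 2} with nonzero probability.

P(W=0) = 3/5, P(W=1) = 2/5

Enumerate traces; 24 have nonzero weight after conditioning:
  (Z=1, W=0, U=1, X=2, Y=0) weight 1/448
  (Z=1, W=0, U=1, X=2, Y=1) weight 1/112
  (Z=1, W=0, U=1, X=2, Y=2) weight 3/448
  (Z=1, W=0, U=1, X=3, Y=0) weight 1/448
  (Z=1, W=0, U=1, X=3, Y=1) weight 1/112
  (Z=1, W=0, U=1, X=3, Y=2) weight 3/448
  (Z=1, W=0, U=1, X=4, Y=0) weight 1/448
  (Z=1, W=0, U=1, X=4, Y=1) weight 1/112
  (Z=1, W=1, U=0, X=2, Y=0) weight 1/672
  … 15 more
Group by W:
  weight(W=0) = 1/14
  weight(W=1) = 1/21
Total weight = 1/14 + 1/21 = 5/42
P(W=0 | obs) = 1/14 / 5/42 = 3/5
P(W=1 | obs) = 1/21 / 5/42 = 2/5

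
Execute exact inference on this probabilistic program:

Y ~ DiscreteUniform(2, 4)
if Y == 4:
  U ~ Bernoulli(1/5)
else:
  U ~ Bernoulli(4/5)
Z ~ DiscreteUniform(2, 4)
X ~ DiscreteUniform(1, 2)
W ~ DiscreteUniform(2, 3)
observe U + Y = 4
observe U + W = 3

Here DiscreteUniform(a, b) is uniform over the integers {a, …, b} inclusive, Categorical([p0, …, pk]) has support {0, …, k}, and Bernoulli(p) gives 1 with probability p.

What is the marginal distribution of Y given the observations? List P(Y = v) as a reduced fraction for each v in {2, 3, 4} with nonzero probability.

Enumerate traces; 12 have nonzero weight after conditioning:
  (Y=3, U=1, Z=2, X=1, W=2) weight 1/45
  (Y=3, U=1, Z=2, X=2, W=2) weight 1/45
  (Y=3, U=1, Z=3, X=1, W=2) weight 1/45
  (Y=3, U=1, Z=3, X=2, W=2) weight 1/45
  (Y=3, U=1, Z=4, X=1, W=2) weight 1/45
  (Y=3, U=1, Z=4, X=2, W=2) weight 1/45
  (Y=4, U=0, Z=2, X=1, W=3) weight 1/45
  (Y=4, U=0, Z=2, X=2, W=3) weight 1/45
  … 4 more
Group by Y:
  weight(Y=3) = 2/15
  weight(Y=4) = 2/15
Total weight = 2/15 + 2/15 = 4/15
P(Y=3 | obs) = 2/15 / 4/15 = 1/2
P(Y=4 | obs) = 2/15 / 4/15 = 1/2

P(Y=3) = 1/2, P(Y=4) = 1/2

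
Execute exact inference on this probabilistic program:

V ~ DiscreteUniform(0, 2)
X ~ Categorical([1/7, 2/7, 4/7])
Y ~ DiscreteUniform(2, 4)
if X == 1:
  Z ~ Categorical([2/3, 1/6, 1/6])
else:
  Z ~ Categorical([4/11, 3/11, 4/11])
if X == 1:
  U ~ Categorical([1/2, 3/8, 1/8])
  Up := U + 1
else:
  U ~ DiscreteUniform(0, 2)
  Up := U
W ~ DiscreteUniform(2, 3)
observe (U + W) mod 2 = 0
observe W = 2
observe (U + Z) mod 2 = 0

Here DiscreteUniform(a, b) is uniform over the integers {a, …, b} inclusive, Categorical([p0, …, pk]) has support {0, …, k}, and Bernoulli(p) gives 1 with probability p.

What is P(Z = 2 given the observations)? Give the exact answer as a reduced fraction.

P(Z = 2 | obs) = 25/61

Enumerate traces; 108 have nonzero weight after conditioning:
  (V=0, X=0, Y=2, Z=0, U=0, W=2) weight 2/2079
  (V=0, X=0, Y=2, Z=0, U=2, W=2) weight 2/2079
  (V=0, X=0, Y=2, Z=2, U=0, W=2) weight 2/2079
  (V=0, X=0, Y=2, Z=2, U=2, W=2) weight 2/2079
  (V=0, X=0, Y=3, Z=0, U=0, W=2) weight 2/2079
  (V=0, X=0, Y=3, Z=0, U=2, W=2) weight 2/2079
  (V=0, X=0, Y=3, Z=2, U=0, W=2) weight 2/2079
  (V=0, X=0, Y=3, Z=2, U=2, W=2) weight 2/2079
  … 100 more
Group by Z:
  weight(Z=0) = 45/308
  weight(Z=2) = 125/1232
Total weight = 45/308 + 125/1232 = 305/1232
P(Z=0 | obs) = 45/308 / 305/1232 = 36/61
P(Z=2 | obs) = 125/1232 / 305/1232 = 25/61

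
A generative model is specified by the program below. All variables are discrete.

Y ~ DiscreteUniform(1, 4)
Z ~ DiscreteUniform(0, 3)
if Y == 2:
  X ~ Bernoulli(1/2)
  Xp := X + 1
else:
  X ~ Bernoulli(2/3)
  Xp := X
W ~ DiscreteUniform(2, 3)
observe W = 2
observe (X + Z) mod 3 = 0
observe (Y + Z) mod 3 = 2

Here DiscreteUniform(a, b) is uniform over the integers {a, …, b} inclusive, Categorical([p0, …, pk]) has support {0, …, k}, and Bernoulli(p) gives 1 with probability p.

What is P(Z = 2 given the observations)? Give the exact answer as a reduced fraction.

P(Z = 2 | obs) = 2/5

Enumerate traces; 3 have nonzero weight after conditioning:
  (Y=2, Z=0, X=0, W=2) weight 1/64
  (Y=2, Z=3, X=0, W=2) weight 1/64
  (Y=3, Z=2, X=1, W=2) weight 1/48
Group by Z:
  weight(Z=0) = 1/64
  weight(Z=2) = 1/48
  weight(Z=3) = 1/64
Total weight = 1/64 + 1/48 + 1/64 = 5/96
P(Z=0 | obs) = 1/64 / 5/96 = 3/10
P(Z=2 | obs) = 1/48 / 5/96 = 2/5
P(Z=3 | obs) = 1/64 / 5/96 = 3/10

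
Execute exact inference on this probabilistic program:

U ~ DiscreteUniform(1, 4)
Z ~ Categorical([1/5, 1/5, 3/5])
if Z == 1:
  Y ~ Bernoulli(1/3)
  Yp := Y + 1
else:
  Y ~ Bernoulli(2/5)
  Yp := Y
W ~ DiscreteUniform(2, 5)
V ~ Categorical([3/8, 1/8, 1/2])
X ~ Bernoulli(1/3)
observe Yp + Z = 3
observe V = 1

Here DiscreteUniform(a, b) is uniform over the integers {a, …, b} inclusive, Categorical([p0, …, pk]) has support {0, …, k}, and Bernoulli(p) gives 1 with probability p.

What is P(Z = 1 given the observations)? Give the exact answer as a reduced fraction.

P(Z = 1 | obs) = 5/23

Enumerate traces; 64 have nonzero weight after conditioning:
  (U=1, Z=1, Y=1, W=2, V=1, X=0) weight 1/2880
  (U=1, Z=1, Y=1, W=2, V=1, X=1) weight 1/5760
  (U=1, Z=1, Y=1, W=3, V=1, X=0) weight 1/2880
  (U=1, Z=1, Y=1, W=3, V=1, X=1) weight 1/5760
  (U=1, Z=1, Y=1, W=4, V=1, X=0) weight 1/2880
  (U=1, Z=1, Y=1, W=4, V=1, X=1) weight 1/5760
  (U=1, Z=1, Y=1, W=5, V=1, X=0) weight 1/2880
  (U=1, Z=1, Y=1, W=5, V=1, X=1) weight 1/5760
  (U=1, Z=2, Y=1, W=2, V=1, X=0) weight 1/800
  … 55 more
Group by Z:
  weight(Z=1) = 1/120
  weight(Z=2) = 3/100
Total weight = 1/120 + 3/100 = 23/600
P(Z=1 | obs) = 1/120 / 23/600 = 5/23
P(Z=2 | obs) = 3/100 / 23/600 = 18/23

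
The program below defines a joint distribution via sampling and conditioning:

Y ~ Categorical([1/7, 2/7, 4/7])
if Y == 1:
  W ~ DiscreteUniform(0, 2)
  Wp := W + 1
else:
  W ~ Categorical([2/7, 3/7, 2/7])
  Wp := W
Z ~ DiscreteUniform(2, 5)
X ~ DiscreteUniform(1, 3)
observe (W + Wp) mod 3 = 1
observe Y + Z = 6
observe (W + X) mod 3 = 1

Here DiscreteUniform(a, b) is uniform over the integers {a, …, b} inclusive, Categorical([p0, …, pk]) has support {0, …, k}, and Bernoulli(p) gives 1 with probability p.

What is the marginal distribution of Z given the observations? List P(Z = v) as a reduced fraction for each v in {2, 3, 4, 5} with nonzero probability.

Enumerate traces; 2 have nonzero weight after conditioning:
  (Y=1, W=0, Z=5, X=1) weight 1/126
  (Y=2, W=2, Z=4, X=2) weight 2/147
Group by Z:
  weight(Z=4) = 2/147
  weight(Z=5) = 1/126
Total weight = 2/147 + 1/126 = 19/882
P(Z=4 | obs) = 2/147 / 19/882 = 12/19
P(Z=5 | obs) = 1/126 / 19/882 = 7/19

P(Z=4) = 12/19, P(Z=5) = 7/19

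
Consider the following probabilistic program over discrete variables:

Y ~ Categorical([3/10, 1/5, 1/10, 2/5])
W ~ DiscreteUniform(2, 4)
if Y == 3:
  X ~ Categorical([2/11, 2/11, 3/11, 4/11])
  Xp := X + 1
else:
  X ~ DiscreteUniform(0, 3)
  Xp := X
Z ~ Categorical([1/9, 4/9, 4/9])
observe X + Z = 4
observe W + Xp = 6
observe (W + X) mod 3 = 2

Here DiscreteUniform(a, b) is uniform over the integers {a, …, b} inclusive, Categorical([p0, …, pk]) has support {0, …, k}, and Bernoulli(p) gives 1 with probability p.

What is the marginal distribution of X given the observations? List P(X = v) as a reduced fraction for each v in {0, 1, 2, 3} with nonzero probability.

Enumerate traces; 2 have nonzero weight after conditioning:
  (Y=3, W=2, X=3, Z=1) weight 32/1485
  (Y=3, W=3, X=2, Z=2) weight 8/495
Group by X:
  weight(X=2) = 8/495
  weight(X=3) = 32/1485
Total weight = 8/495 + 32/1485 = 56/1485
P(X=2 | obs) = 8/495 / 56/1485 = 3/7
P(X=3 | obs) = 32/1485 / 56/1485 = 4/7

P(X=2) = 3/7, P(X=3) = 4/7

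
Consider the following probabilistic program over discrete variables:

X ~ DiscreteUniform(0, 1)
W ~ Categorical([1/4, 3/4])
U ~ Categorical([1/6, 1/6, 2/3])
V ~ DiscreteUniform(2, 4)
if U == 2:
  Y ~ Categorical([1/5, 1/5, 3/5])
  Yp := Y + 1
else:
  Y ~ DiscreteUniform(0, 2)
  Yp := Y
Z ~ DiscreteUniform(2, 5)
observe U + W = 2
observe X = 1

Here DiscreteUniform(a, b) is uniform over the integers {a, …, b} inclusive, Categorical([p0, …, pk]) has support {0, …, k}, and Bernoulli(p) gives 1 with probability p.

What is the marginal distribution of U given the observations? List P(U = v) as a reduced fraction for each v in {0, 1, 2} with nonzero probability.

Enumerate traces; 72 have nonzero weight after conditioning:
  (X=1, W=0, U=2, V=2, Y=0, Z=2) weight 1/720
  (X=1, W=0, U=2, V=2, Y=0, Z=3) weight 1/720
  (X=1, W=0, U=2, V=2, Y=0, Z=4) weight 1/720
  (X=1, W=0, U=2, V=2, Y=0, Z=5) weight 1/720
  (X=1, W=0, U=2, V=2, Y=1, Z=2) weight 1/720
  (X=1, W=0, U=2, V=2, Y=1, Z=3) weight 1/720
  (X=1, W=0, U=2, V=2, Y=1, Z=4) weight 1/720
  (X=1, W=0, U=2, V=2, Y=1, Z=5) weight 1/720
  (X=1, W=1, U=1, V=2, Y=0, Z=2) weight 1/576
  … 63 more
Group by U:
  weight(U=1) = 1/16
  weight(U=2) = 1/12
Total weight = 1/16 + 1/12 = 7/48
P(U=1 | obs) = 1/16 / 7/48 = 3/7
P(U=2 | obs) = 1/12 / 7/48 = 4/7

P(U=1) = 3/7, P(U=2) = 4/7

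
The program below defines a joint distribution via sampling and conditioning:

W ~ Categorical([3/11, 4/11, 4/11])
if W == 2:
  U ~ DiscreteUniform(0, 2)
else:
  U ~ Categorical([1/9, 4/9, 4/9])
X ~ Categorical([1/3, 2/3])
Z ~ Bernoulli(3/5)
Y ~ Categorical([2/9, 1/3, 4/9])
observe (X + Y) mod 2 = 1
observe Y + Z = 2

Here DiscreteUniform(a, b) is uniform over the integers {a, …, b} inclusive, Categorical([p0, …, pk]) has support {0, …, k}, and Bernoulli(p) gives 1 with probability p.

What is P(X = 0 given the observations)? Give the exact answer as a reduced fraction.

P(X = 0 | obs) = 9/25

Enumerate traces; 18 have nonzero weight after conditioning:
  (W=0, U=0, X=0, Z=1, Y=1) weight 1/495
  (W=0, U=0, X=1, Z=0, Y=2) weight 16/4455
  (W=0, U=1, X=0, Z=1, Y=1) weight 4/495
  (W=0, U=1, X=1, Z=0, Y=2) weight 64/4455
  (W=0, U=2, X=0, Z=1, Y=1) weight 4/495
  (W=0, U=2, X=1, Z=0, Y=2) weight 64/4455
  (W=1, U=0, X=0, Z=1, Y=1) weight 4/1485
  (W=1, U=0, X=1, Z=0, Y=2) weight 64/13365
  … 10 more
Group by X:
  weight(X=0) = 1/15
  weight(X=1) = 16/135
Total weight = 1/15 + 16/135 = 5/27
P(X=0 | obs) = 1/15 / 5/27 = 9/25
P(X=1 | obs) = 16/135 / 5/27 = 16/25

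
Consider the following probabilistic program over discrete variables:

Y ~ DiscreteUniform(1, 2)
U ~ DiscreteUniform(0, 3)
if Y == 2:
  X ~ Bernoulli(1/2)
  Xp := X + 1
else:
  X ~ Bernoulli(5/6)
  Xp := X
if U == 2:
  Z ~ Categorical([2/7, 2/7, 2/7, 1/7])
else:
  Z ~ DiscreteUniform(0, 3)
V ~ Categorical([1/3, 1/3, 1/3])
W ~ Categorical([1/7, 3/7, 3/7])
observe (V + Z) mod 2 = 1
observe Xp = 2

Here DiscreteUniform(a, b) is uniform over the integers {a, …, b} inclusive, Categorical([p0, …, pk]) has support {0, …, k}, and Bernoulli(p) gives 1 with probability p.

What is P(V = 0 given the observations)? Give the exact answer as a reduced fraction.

Enumerate traces; 72 have nonzero weight after conditioning:
  (Y=2, U=0, X=1, Z=0, V=1, W=0) weight 1/1344
  (Y=2, U=0, X=1, Z=0, V=1, W=1) weight 1/448
  (Y=2, U=0, X=1, Z=0, V=1, W=2) weight 1/448
  (Y=2, U=0, X=1, Z=1, V=0, W=0) weight 1/1344
  (Y=2, U=0, X=1, Z=1, V=0, W=1) weight 1/448
  (Y=2, U=0, X=1, Z=1, V=0, W=2) weight 1/448
  (Y=2, U=0, X=1, Z=1, V=2, W=0) weight 1/1344
  (Y=2, U=0, X=1, Z=1, V=2, W=1) weight 1/448
  … 64 more
Group by V:
  weight(V=0) = 9/224
  weight(V=1) = 29/672
  weight(V=2) = 9/224
Total weight = 9/224 + 29/672 + 9/224 = 83/672
P(V=0 | obs) = 9/224 / 83/672 = 27/83
P(V=1 | obs) = 29/672 / 83/672 = 29/83
P(V=2 | obs) = 9/224 / 83/672 = 27/83

P(V = 0 | obs) = 27/83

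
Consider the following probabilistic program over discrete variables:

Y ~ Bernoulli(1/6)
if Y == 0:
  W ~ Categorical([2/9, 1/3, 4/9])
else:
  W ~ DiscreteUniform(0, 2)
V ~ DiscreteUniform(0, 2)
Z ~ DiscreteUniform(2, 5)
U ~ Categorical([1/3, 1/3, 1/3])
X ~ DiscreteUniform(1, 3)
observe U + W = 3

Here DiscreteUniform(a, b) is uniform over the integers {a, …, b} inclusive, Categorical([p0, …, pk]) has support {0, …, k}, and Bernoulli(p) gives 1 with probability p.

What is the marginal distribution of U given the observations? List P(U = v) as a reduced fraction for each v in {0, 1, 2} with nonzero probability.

Enumerate traces; 144 have nonzero weight after conditioning:
  (Y=0, W=1, V=0, Z=2, U=2, X=1) weight 5/1944
  (Y=0, W=1, V=0, Z=2, U=2, X=2) weight 5/1944
  (Y=0, W=1, V=0, Z=2, U=2, X=3) weight 5/1944
  (Y=0, W=1, V=0, Z=3, U=2, X=1) weight 5/1944
  (Y=0, W=1, V=0, Z=3, U=2, X=2) weight 5/1944
  (Y=0, W=1, V=0, Z=3, U=2, X=3) weight 5/1944
  (Y=0, W=1, V=0, Z=4, U=2, X=1) weight 5/1944
  (Y=0, W=1, V=0, Z=4, U=2, X=2) weight 5/1944
  (Y=0, W=2, V=0, Z=2, U=1, X=1) weight 5/1458
  … 135 more
Group by U:
  weight(U=1) = 23/162
  weight(U=2) = 1/9
Total weight = 23/162 + 1/9 = 41/162
P(U=1 | obs) = 23/162 / 41/162 = 23/41
P(U=2 | obs) = 1/9 / 41/162 = 18/41

P(U=1) = 23/41, P(U=2) = 18/41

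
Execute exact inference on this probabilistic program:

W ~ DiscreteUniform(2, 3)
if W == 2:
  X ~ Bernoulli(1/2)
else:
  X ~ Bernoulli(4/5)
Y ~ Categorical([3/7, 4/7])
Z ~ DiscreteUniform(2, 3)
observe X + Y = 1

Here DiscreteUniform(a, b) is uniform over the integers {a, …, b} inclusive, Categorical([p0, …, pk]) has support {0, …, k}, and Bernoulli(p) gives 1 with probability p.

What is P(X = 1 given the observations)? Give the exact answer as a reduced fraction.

Enumerate traces; 8 have nonzero weight after conditioning:
  (W=2, X=0, Y=1, Z=2) weight 1/14
  (W=2, X=0, Y=1, Z=3) weight 1/14
  (W=2, X=1, Y=0, Z=2) weight 3/56
  (W=2, X=1, Y=0, Z=3) weight 3/56
  (W=3, X=0, Y=1, Z=2) weight 1/35
  (W=3, X=0, Y=1, Z=3) weight 1/35
  (W=3, X=1, Y=0, Z=2) weight 3/35
  (W=3, X=1, Y=0, Z=3) weight 3/35
Group by X:
  weight(X=0) = 1/5
  weight(X=1) = 39/140
Total weight = 1/5 + 39/140 = 67/140
P(X=0 | obs) = 1/5 / 67/140 = 28/67
P(X=1 | obs) = 39/140 / 67/140 = 39/67

P(X = 1 | obs) = 39/67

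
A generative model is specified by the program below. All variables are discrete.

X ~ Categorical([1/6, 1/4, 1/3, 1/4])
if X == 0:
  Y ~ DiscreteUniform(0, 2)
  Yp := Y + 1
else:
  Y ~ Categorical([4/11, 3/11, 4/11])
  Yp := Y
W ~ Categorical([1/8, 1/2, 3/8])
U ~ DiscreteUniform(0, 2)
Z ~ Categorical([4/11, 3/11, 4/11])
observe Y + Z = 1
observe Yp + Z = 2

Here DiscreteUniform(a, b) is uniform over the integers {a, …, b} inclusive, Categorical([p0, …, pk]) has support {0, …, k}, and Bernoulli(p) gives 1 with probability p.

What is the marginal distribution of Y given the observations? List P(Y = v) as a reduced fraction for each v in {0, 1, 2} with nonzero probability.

Enumerate traces; 18 have nonzero weight after conditioning:
  (X=0, Y=0, W=0, U=0, Z=1) weight 1/1584
  (X=0, Y=0, W=0, U=1, Z=1) weight 1/1584
  (X=0, Y=0, W=0, U=2, Z=1) weight 1/1584
  (X=0, Y=0, W=1, U=0, Z=1) weight 1/396
  (X=0, Y=0, W=1, U=1, Z=1) weight 1/396
  (X=0, Y=0, W=1, U=2, Z=1) weight 1/396
  (X=0, Y=0, W=2, U=0, Z=1) weight 1/528
  (X=0, Y=0, W=2, U=1, Z=1) weight 1/528
  (X=0, Y=1, W=0, U=0, Z=0) weight 1/1188
  … 9 more
Group by Y:
  weight(Y=0) = 1/66
  weight(Y=1) = 2/99
Total weight = 1/66 + 2/99 = 7/198
P(Y=0 | obs) = 1/66 / 7/198 = 3/7
P(Y=1 | obs) = 2/99 / 7/198 = 4/7

P(Y=0) = 3/7, P(Y=1) = 4/7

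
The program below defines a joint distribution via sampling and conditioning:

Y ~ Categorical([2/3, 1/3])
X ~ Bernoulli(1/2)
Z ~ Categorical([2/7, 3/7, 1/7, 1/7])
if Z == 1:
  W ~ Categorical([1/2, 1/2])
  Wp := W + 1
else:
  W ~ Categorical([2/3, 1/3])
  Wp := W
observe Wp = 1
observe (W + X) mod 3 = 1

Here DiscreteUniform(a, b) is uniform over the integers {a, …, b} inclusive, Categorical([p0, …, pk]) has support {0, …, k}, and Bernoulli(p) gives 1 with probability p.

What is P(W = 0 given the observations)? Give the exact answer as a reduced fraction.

P(W = 0 | obs) = 9/17

Enumerate traces; 8 have nonzero weight after conditioning:
  (Y=0, X=0, Z=0, W=1) weight 2/63
  (Y=0, X=0, Z=2, W=1) weight 1/63
  (Y=0, X=0, Z=3, W=1) weight 1/63
  (Y=0, X=1, Z=1, W=0) weight 1/14
  (Y=1, X=0, Z=0, W=1) weight 1/63
  (Y=1, X=0, Z=2, W=1) weight 1/126
  (Y=1, X=0, Z=3, W=1) weight 1/126
  (Y=1, X=1, Z=1, W=0) weight 1/28
Group by W:
  weight(W=0) = 3/28
  weight(W=1) = 2/21
Total weight = 3/28 + 2/21 = 17/84
P(W=0 | obs) = 3/28 / 17/84 = 9/17
P(W=1 | obs) = 2/21 / 17/84 = 8/17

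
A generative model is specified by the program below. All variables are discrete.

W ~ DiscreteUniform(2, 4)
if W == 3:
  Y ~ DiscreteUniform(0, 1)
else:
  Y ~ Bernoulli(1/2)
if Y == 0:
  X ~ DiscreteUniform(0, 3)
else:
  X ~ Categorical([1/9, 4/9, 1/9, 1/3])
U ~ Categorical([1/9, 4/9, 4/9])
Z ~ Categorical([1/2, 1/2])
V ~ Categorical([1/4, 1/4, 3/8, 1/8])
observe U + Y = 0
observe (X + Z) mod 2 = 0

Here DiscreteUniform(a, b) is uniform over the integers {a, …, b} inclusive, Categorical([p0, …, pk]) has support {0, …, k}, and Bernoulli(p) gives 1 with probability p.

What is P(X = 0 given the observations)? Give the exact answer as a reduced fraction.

Enumerate traces; 48 have nonzero weight after conditioning:
  (W=2, Y=0, X=0, U=0, Z=0, V=0) weight 1/1728
  (W=2, Y=0, X=0, U=0, Z=0, V=1) weight 1/1728
  (W=2, Y=0, X=0, U=0, Z=0, V=2) weight 1/1152
  (W=2, Y=0, X=0, U=0, Z=0, V=3) weight 1/3456
  (W=2, Y=0, X=1, U=0, Z=1, V=0) weight 1/1728
  (W=2, Y=0, X=1, U=0, Z=1, V=1) weight 1/1728
  (W=2, Y=0, X=1, U=0, Z=1, V=2) weight 1/1152
  (W=2, Y=0, X=1, U=0, Z=1, V=3) weight 1/3456
  (W=2, Y=0, X=2, U=0, Z=0, V=0) weight 1/1728
  (W=2, Y=0, X=3, U=0, Z=1, V=0) weight 1/1728
  … 38 more
Group by X:
  weight(X=0) = 1/144
  weight(X=1) = 1/144
  weight(X=2) = 1/144
  weight(X=3) = 1/144
Total weight = 1/144 + 1/144 + 1/144 + 1/144 = 1/36
P(X=0 | obs) = 1/144 / 1/36 = 1/4
P(X=1 | obs) = 1/144 / 1/36 = 1/4
P(X=2 | obs) = 1/144 / 1/36 = 1/4
P(X=3 | obs) = 1/144 / 1/36 = 1/4

P(X = 0 | obs) = 1/4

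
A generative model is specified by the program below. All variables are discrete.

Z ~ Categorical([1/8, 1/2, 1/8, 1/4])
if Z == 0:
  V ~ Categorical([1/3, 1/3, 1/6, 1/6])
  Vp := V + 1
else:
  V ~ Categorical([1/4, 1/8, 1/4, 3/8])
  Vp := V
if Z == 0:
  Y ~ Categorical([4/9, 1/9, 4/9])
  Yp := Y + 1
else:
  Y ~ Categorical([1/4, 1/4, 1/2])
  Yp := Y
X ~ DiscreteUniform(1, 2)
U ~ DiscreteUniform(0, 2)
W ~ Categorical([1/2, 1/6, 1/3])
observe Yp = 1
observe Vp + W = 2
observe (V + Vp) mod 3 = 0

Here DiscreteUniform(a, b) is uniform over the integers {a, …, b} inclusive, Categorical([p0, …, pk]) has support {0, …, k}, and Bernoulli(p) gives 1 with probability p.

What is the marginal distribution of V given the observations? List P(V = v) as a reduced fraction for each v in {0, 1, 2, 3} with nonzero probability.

P(V=0) = 63/95, P(V=1) = 32/95

Enumerate traces; 24 have nonzero weight after conditioning:
  (Z=0, V=1, Y=0, X=1, U=0, W=0) weight 1/648
  (Z=0, V=1, Y=0, X=1, U=1, W=0) weight 1/648
  (Z=0, V=1, Y=0, X=1, U=2, W=0) weight 1/648
  (Z=0, V=1, Y=0, X=2, U=0, W=0) weight 1/648
  (Z=0, V=1, Y=0, X=2, U=1, W=0) weight 1/648
  (Z=0, V=1, Y=0, X=2, U=2, W=0) weight 1/648
  (Z=1, V=0, Y=1, X=1, U=0, W=2) weight 1/576
  (Z=1, V=0, Y=1, X=1, U=1, W=2) weight 1/576
  … 16 more
Group by V:
  weight(V=0) = 7/384
  weight(V=1) = 1/108
Total weight = 7/384 + 1/108 = 95/3456
P(V=0 | obs) = 7/384 / 95/3456 = 63/95
P(V=1 | obs) = 1/108 / 95/3456 = 32/95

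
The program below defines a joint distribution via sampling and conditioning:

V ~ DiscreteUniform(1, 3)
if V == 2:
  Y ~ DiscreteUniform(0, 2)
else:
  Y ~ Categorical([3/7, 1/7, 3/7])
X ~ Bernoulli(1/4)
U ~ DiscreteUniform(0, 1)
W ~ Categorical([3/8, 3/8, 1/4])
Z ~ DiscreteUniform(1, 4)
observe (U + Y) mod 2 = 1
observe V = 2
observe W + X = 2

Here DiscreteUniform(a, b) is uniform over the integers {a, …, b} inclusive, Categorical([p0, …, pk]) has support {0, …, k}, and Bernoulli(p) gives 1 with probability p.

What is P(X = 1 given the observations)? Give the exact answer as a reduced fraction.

P(X = 1 | obs) = 1/3

Enumerate traces; 24 have nonzero weight after conditioning:
  (V=2, Y=0, X=0, U=1, W=2, Z=1) weight 1/384
  (V=2, Y=0, X=0, U=1, W=2, Z=2) weight 1/384
  (V=2, Y=0, X=0, U=1, W=2, Z=3) weight 1/384
  (V=2, Y=0, X=0, U=1, W=2, Z=4) weight 1/384
  (V=2, Y=0, X=1, U=1, W=1, Z=1) weight 1/768
  (V=2, Y=0, X=1, U=1, W=1, Z=2) weight 1/768
  (V=2, Y=0, X=1, U=1, W=1, Z=3) weight 1/768
  (V=2, Y=0, X=1, U=1, W=1, Z=4) weight 1/768
  … 16 more
Group by X:
  weight(X=0) = 1/32
  weight(X=1) = 1/64
Total weight = 1/32 + 1/64 = 3/64
P(X=0 | obs) = 1/32 / 3/64 = 2/3
P(X=1 | obs) = 1/64 / 3/64 = 1/3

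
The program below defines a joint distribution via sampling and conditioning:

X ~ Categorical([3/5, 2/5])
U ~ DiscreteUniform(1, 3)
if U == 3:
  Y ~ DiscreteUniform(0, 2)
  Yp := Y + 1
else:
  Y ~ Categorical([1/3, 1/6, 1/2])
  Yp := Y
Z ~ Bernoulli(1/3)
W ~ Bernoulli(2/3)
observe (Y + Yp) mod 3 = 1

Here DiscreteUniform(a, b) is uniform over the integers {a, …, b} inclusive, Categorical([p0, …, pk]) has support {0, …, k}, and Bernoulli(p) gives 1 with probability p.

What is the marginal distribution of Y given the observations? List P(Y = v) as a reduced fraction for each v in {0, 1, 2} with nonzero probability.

Enumerate traces; 24 have nonzero weight after conditioning:
  (X=0, U=1, Y=2, Z=0, W=0) weight 1/45
  (X=0, U=1, Y=2, Z=0, W=1) weight 2/45
  (X=0, U=1, Y=2, Z=1, W=0) weight 1/90
  (X=0, U=1, Y=2, Z=1, W=1) weight 1/45
  (X=0, U=2, Y=2, Z=0, W=0) weight 1/45
  (X=0, U=2, Y=2, Z=0, W=1) weight 2/45
  (X=0, U=2, Y=2, Z=1, W=0) weight 1/90
  (X=0, U=2, Y=2, Z=1, W=1) weight 1/45
  (X=0, U=3, Y=0, Z=0, W=0) weight 2/135
  … 15 more
Group by Y:
  weight(Y=0) = 1/9
  weight(Y=2) = 1/3
Total weight = 1/9 + 1/3 = 4/9
P(Y=0 | obs) = 1/9 / 4/9 = 1/4
P(Y=2 | obs) = 1/3 / 4/9 = 3/4

P(Y=0) = 1/4, P(Y=2) = 3/4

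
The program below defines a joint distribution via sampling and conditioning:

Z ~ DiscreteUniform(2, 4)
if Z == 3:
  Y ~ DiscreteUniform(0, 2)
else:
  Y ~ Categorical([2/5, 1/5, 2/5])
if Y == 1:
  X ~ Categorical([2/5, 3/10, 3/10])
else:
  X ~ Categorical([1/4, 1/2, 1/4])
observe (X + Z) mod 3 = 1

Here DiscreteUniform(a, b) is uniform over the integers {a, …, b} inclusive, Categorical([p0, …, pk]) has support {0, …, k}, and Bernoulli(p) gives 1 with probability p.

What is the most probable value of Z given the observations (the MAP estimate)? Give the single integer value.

Enumerate traces; 9 have nonzero weight after conditioning:
  (Z=2, Y=0, X=2) weight 1/30
  (Z=2, Y=1, X=2) weight 1/50
  (Z=2, Y=2, X=2) weight 1/30
  (Z=3, Y=0, X=1) weight 1/18
  (Z=3, Y=1, X=1) weight 1/30
  (Z=3, Y=2, X=1) weight 1/18
  (Z=4, Y=0, X=0) weight 1/30
  (Z=4, Y=1, X=0) weight 2/75
  … 1 more
Group by Z:
  weight(Z=2) = 13/150
  weight(Z=3) = 13/90
  weight(Z=4) = 7/75
Total weight = 13/150 + 13/90 + 7/75 = 73/225
P(Z=2 | obs) = 13/150 / 73/225 = 39/146
P(Z=3 | obs) = 13/90 / 73/225 = 65/146
P(Z=4 | obs) = 7/75 / 73/225 = 21/73
argmax = 3

argmax_v P(Z = v | obs) = 3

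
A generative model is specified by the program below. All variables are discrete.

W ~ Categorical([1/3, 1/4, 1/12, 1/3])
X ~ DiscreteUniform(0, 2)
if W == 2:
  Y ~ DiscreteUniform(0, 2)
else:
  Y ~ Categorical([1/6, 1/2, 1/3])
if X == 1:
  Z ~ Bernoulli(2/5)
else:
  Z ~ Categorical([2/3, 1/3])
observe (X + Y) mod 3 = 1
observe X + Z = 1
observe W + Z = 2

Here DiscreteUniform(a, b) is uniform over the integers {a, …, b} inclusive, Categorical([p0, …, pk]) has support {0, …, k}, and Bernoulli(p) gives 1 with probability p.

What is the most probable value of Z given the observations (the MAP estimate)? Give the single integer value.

argmax_v P(Z = v | obs) = 1

Enumerate traces; 2 have nonzero weight after conditioning:
  (W=1, X=0, Y=1, Z=1) weight 1/72
  (W=2, X=1, Y=0, Z=0) weight 1/180
Group by Z:
  weight(Z=0) = 1/180
  weight(Z=1) = 1/72
Total weight = 1/180 + 1/72 = 7/360
P(Z=0 | obs) = 1/180 / 7/360 = 2/7
P(Z=1 | obs) = 1/72 / 7/360 = 5/7
argmax = 1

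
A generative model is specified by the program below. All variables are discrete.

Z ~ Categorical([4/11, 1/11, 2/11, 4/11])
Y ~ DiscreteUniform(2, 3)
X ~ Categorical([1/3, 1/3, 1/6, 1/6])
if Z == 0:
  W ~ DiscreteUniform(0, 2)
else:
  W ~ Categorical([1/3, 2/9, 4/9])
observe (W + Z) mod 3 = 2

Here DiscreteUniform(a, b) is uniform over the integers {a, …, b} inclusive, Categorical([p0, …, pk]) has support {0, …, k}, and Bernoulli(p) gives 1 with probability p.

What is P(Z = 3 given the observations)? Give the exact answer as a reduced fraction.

P(Z = 3 | obs) = 4/9

Enumerate traces; 32 have nonzero weight after conditioning:
  (Z=0, Y=2, X=0, W=2) weight 2/99
  (Z=0, Y=2, X=1, W=2) weight 2/99
  (Z=0, Y=2, X=2, W=2) weight 1/99
  (Z=0, Y=2, X=3, W=2) weight 1/99
  (Z=0, Y=3, X=0, W=2) weight 2/99
  (Z=0, Y=3, X=1, W=2) weight 2/99
  (Z=0, Y=3, X=2, W=2) weight 1/99
  (Z=0, Y=3, X=3, W=2) weight 1/99
  (Z=1, Y=2, X=0, W=1) weight 1/297
  (Z=2, Y=2, X=0, W=0) weight 1/99
  … 22 more
Group by Z:
  weight(Z=0) = 4/33
  weight(Z=1) = 2/99
  weight(Z=2) = 2/33
  weight(Z=3) = 16/99
Total weight = 4/33 + 2/99 + 2/33 + 16/99 = 4/11
P(Z=0 | obs) = 4/33 / 4/11 = 1/3
P(Z=1 | obs) = 2/99 / 4/11 = 1/18
P(Z=2 | obs) = 2/33 / 4/11 = 1/6
P(Z=3 | obs) = 16/99 / 4/11 = 4/9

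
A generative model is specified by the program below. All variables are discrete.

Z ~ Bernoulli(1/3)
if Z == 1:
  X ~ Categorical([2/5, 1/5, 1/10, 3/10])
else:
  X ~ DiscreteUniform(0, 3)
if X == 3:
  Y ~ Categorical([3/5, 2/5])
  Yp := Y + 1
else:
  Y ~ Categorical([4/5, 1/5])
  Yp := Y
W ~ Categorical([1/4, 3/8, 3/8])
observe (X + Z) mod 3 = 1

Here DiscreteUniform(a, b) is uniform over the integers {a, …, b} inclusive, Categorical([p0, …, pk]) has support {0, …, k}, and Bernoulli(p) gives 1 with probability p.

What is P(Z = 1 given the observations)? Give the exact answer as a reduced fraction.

Enumerate traces; 18 have nonzero weight after conditioning:
  (Z=0, X=1, Y=0, W=0) weight 1/30
  (Z=0, X=1, Y=0, W=1) weight 1/20
  (Z=0, X=1, Y=0, W=2) weight 1/20
  (Z=0, X=1, Y=1, W=0) weight 1/120
  (Z=0, X=1, Y=1, W=1) weight 1/80
  (Z=0, X=1, Y=1, W=2) weight 1/80
  (Z=1, X=0, Y=0, W=0) weight 2/75
  (Z=1, X=0, Y=0, W=1) weight 1/25
  … 10 more
Group by Z:
  weight(Z=0) = 1/6
  weight(Z=1) = 7/30
Total weight = 1/6 + 7/30 = 2/5
P(Z=0 | obs) = 1/6 / 2/5 = 5/12
P(Z=1 | obs) = 7/30 / 2/5 = 7/12

P(Z = 1 | obs) = 7/12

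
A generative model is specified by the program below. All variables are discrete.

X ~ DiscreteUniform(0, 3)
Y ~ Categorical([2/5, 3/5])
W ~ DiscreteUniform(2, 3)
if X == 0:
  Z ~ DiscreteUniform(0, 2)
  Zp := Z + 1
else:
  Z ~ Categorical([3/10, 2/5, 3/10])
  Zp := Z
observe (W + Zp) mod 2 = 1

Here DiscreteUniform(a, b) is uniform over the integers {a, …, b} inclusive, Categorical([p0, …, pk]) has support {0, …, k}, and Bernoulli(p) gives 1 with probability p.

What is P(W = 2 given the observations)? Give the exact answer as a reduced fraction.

Enumerate traces; 24 have nonzero weight after conditioning:
  (X=0, Y=0, W=2, Z=0) weight 1/60
  (X=0, Y=0, W=2, Z=2) weight 1/60
  (X=0, Y=0, W=3, Z=1) weight 1/60
  (X=0, Y=1, W=2, Z=0) weight 1/40
  (X=0, Y=1, W=2, Z=2) weight 1/40
  (X=0, Y=1, W=3, Z=1) weight 1/40
  (X=1, Y=0, W=2, Z=1) weight 1/50
  (X=1, Y=0, W=3, Z=0) weight 3/200
  … 16 more
Group by W:
  weight(W=2) = 7/30
  weight(W=3) = 4/15
Total weight = 7/30 + 4/15 = 1/2
P(W=2 | obs) = 7/30 / 1/2 = 7/15
P(W=3 | obs) = 4/15 / 1/2 = 8/15

P(W = 2 | obs) = 7/15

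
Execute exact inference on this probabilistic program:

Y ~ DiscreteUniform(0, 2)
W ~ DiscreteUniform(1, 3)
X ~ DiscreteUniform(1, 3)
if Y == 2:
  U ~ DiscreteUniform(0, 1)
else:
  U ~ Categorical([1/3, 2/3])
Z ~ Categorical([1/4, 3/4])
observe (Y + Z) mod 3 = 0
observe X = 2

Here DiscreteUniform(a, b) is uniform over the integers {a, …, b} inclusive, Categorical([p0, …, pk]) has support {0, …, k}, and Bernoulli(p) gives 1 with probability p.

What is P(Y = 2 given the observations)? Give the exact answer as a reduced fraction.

Enumerate traces; 12 have nonzero weight after conditioning:
  (Y=0, W=1, X=2, U=0, Z=0) weight 1/324
  (Y=0, W=1, X=2, U=1, Z=0) weight 1/162
  (Y=0, W=2, X=2, U=0, Z=0) weight 1/324
  (Y=0, W=2, X=2, U=1, Z=0) weight 1/162
  (Y=0, W=3, X=2, U=0, Z=0) weight 1/324
  (Y=0, W=3, X=2, U=1, Z=0) weight 1/162
  (Y=2, W=1, X=2, U=0, Z=1) weight 1/72
  (Y=2, W=1, X=2, U=1, Z=1) weight 1/72
  … 4 more
Group by Y:
  weight(Y=0) = 1/36
  weight(Y=2) = 1/12
Total weight = 1/36 + 1/12 = 1/9
P(Y=0 | obs) = 1/36 / 1/9 = 1/4
P(Y=2 | obs) = 1/12 / 1/9 = 3/4

P(Y = 2 | obs) = 3/4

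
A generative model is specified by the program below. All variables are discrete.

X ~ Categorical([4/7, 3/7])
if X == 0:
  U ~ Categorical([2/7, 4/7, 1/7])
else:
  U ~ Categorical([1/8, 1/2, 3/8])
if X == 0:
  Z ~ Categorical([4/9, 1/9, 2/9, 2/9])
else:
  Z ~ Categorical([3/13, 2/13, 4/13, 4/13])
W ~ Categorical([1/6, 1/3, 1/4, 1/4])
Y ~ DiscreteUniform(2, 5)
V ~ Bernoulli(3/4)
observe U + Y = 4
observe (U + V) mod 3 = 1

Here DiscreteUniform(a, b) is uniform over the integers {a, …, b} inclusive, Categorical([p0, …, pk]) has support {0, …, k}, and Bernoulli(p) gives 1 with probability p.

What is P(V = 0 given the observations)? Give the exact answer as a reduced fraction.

P(V = 0 | obs) = 212/467

Enumerate traces; 64 have nonzero weight after conditioning:
  (X=0, U=0, Z=0, W=0, Y=4, V=1) weight 1/441
  (X=0, U=0, Z=0, W=1, Y=4, V=1) weight 2/441
  (X=0, U=0, Z=0, W=2, Y=4, V=1) weight 1/294
  (X=0, U=0, Z=0, W=3, Y=4, V=1) weight 1/294
  (X=0, U=0, Z=1, W=0, Y=4, V=1) weight 1/1764
  (X=0, U=0, Z=1, W=1, Y=4, V=1) weight 1/882
  (X=0, U=0, Z=1, W=2, Y=4, V=1) weight 1/1176
  (X=0, U=0, Z=1, W=3, Y=4, V=1) weight 1/1176
  (X=0, U=1, Z=0, W=0, Y=3, V=0) weight 2/1323
  … 55 more
Group by V:
  weight(V=0) = 53/1568
  weight(V=1) = 255/6272
Total weight = 53/1568 + 255/6272 = 467/6272
P(V=0 | obs) = 53/1568 / 467/6272 = 212/467
P(V=1 | obs) = 255/6272 / 467/6272 = 255/467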